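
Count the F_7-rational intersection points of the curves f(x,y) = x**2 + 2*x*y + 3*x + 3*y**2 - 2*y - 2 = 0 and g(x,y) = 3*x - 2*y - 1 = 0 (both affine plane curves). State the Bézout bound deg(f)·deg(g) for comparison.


Common zeros: ∅; count = 0; Bézout bound = 2.

deg(f) = 2, deg(g) = 1, so Bézout bound = 2.
Scan x ∈ F_7. For each x, list the y ∈ F_7 with f(x, y) ≡ 0 and those with g(x, y) ≡ 0 (mod 7); the common zeros in that column are the intersection.
  x = 0: f ≡ 0 at y ∈ {5}; g ≡ 0 at y ∈ {3}; common: ∅.
  x = 1: f ≡ 0 at y ∈ {2, 5}; g ≡ 0 at y ∈ {1}; common: ∅.
  x = 2: f ≡ 0 at y ∈ ∅; g ≡ 0 at y ∈ {6}; common: ∅.
  x = 3: f ≡ 0 at y ∈ ∅; g ≡ 0 at y ∈ {4}; common: ∅.
  x = 4: f ≡ 0 at y ∈ {1, 4}; g ≡ 0 at y ∈ {2}; common: ∅.
  x = 5: f ≡ 0 at y ∈ {1}; g ≡ 0 at y ∈ {0}; common: ∅.
  x = 6: f ≡ 0 at y ∈ {2, 4}; g ≡ 0 at y ∈ {5}; common: ∅.
Collecting: common zeros = ∅, so the count is 0.
Comparison with the Bézout bound: 0 ≤ 2 = deg(f)·deg(g), as expected for curves with no common component (the affine F_7-count falls short of the bound because intersections may lie at infinity, over extension fields, or carry multiplicity).


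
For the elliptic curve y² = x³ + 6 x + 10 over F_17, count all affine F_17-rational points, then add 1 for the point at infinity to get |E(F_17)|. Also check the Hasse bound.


Affine points = {(1, 0), (2, 8), (2, 9), (3, 2), (3, 15), (4, 8), (4, 9), (7, 2), (7, 15), (8, 3), (8, 14), (10, 4), (10, 13), (11, 8), (11, 9), (12, 5), (12, 12), (14, 4), (14, 13)}; affine count = 19; |E(F_17)| = 20.

Discriminant check: Δ ∝ 4a³ + 27b² = 4·6³ + 27·10² = 4·216 + 27·100 ≡ 11 (mod 17). Nonzero ⇒ E is nonsingular.
For each x ∈ F_17, compute rhs = x³ + 6·x + 10 mod 17, then count y ∈ F_17 with y² ≡ rhs.
  x = 0: rhs = 10, matching y values: none (0 points).
  x = 1: rhs = 0, matching y values: 0 (1 points).
  x = 2: rhs = 13, matching y values: 8, 9 (2 points).
  x = 3: rhs = 4, matching y values: 2, 15 (2 points).
  x = 4: rhs = 13, matching y values: 8, 9 (2 points).
  x = 5: rhs = 12, matching y values: none (0 points).
  x = 6: rhs = 7, matching y values: none (0 points).
  x = 7: rhs = 4, matching y values: 2, 15 (2 points).
  x = 8: rhs = 9, matching y values: 3, 14 (2 points).
  x = 9: rhs = 11, matching y values: none (0 points).
  x = 10: rhs = 16, matching y values: 4, 13 (2 points).
  x = 11: rhs = 13, matching y values: 8, 9 (2 points).
  x = 12: rhs = 8, matching y values: 5, 12 (2 points).
  x = 13: rhs = 7, matching y values: none (0 points).
  x = 14: rhs = 16, matching y values: 4, 13 (2 points).
  x = 15: rhs = 7, matching y values: none (0 points).
  x = 16: rhs = 3, matching y values: none (0 points).
Total affine count: 19.
Full point count |E(F_17)| = 19 + 1 = 20.
Hasse bound: |20 − (17+1)| = |2| = 2 ≤ 2√17 ≈ 8.2462 ✓.


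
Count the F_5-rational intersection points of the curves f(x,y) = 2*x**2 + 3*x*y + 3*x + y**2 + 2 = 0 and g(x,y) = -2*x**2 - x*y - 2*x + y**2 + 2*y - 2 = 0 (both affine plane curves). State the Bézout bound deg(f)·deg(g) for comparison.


Common zeros: {(3, 3)}; count = 1; Bézout bound = 4.

deg(f) = 2, deg(g) = 2, so Bézout bound = 4.
Scan x ∈ F_5. For each x, list the y ∈ F_5 with f(x, y) ≡ 0 and those with g(x, y) ≡ 0 (mod 5); the common zeros in that column are the intersection.
  x = 0: f ≡ 0 at y ∈ ∅; g ≡ 0 at y ∈ ∅; common: ∅.
  x = 1: f ≡ 0 at y ∈ {3, 4}; g ≡ 0 at y ∈ {2}; common: ∅.
  x = 2: f ≡ 0 at y ∈ ∅; g ≡ 0 at y ∈ {2, 3}; common: ∅.
  x = 3: f ≡ 0 at y ∈ {3}; g ≡ 0 at y ∈ {3}; common: {3}.
  x = 4: f ≡ 0 at y ∈ {4}; g ≡ 0 at y ∈ ∅; common: ∅.
Collecting: common zeros = {(3, 3)}, so the count is 1.
Comparison with the Bézout bound: 1 ≤ 4 = deg(f)·deg(g), as expected for curves with no common component (the affine F_5-count falls short of the bound because intersections may lie at infinity, over extension fields, or carry multiplicity).


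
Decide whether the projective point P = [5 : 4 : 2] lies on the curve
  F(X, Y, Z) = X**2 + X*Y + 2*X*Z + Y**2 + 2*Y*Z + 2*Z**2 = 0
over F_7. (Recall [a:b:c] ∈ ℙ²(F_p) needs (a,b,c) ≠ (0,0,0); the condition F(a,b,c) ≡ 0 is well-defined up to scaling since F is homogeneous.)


F(5,4,2) ≡ 0 (mod 7); P is on the curve.

Evaluate F(5, 4, 2) term-by-term (mod 7).
  X**2 ↦ 1·25·1·1 = 25
  X*Y ↦ 1·5·4·1 = 20
  2*X*Z ↦ 2·5·1·2 = 20
  Y**2 ↦ 1·1·16·1 = 16
  2*Y*Z ↦ 2·1·4·2 = 16
  2*Z**2 ↦ 2·1·1·4 = 8
Sum: F(5, 4, 2) = (25) + (20) + (20) + (16) + (16) + (8) = 105.
Reducing mod 7: 105 ≡ 0 (mod 7).
Since F(a, b, c) ≡ 0 (mod 7), P lies on the curve.


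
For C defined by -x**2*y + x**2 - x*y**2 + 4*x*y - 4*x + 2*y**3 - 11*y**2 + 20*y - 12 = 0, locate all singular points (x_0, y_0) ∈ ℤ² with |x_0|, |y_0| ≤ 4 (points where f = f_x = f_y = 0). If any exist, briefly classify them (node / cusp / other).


Singular points: {(0, 2)}; classification: node.

Compute partial derivatives:
  f_x = -2*x*y + 2*x - y**2 + 4*y - 4.
  f_y = -x**2 - 2*x*y + 4*x + 6*y**2 - 22*y + 20.
Scan x_0 ∈ {−4, ..., 4}. For each x_0, f_y(x_0, y) is a polynomial in y; find its integer roots y ∈ {−4, ..., 4}, then test f_x and f at those candidates.
  x = -4: f_y(-4, y) = 6*y**2 - 14*y - 12; vanishes at y ∈ {3}. (-4, 3): f_x = 15 ≠ 0.
  x = -3: f_y(-3, y) = 6*y**2 - 16*y - 1; no integer root y with |y| ≤ 4.
  x = -2: f_y(-2, y) = 6*y**2 - 18*y + 8; no integer root y with |y| ≤ 4.
  x = -1: f_y(-1, y) = 6*y**2 - 20*y + 15; no integer root y with |y| ≤ 4.
  x = 0: f_y(0, y) = 6*y**2 - 22*y + 20; vanishes at y ∈ {2}. (0, 2): f_x = 0, f = 0 — SINGULAR.
  x = 1: f_y(1, y) = 6*y**2 - 24*y + 23; no integer root y with |y| ≤ 4.
  x = 2: f_y(2, y) = 6*y**2 - 26*y + 24; vanishes at y ∈ {3}. (2, 3): f_x = -9 ≠ 0.
  x = 3: f_y(3, y) = 6*y**2 - 28*y + 23; no integer root y with |y| ≤ 4.
  x = 4: f_y(4, y) = 6*y**2 - 30*y + 20; no integer root y with |y| ≤ 4.
Only singular point on the grid: (0, 2).
Classify: substitute x = 0 + u, y = 2 + v and expand: f = -u**2*v - u**2 - u*v**2 + 2*v**3 + v**2.
No constant or linear terms (consistent with a singular point). Quadratic part: -u**2 + v**2. Cubic part: -u**2*v - u*v**2 + 2*v**3.
The quadratic part v**2 - u**2 = (v − u)(v + u) splits into two distinct linear factors, so there are two distinct tangent lines y − 2 = ±(x − 0) — this is a node (ordinary double point).
Classification: node.


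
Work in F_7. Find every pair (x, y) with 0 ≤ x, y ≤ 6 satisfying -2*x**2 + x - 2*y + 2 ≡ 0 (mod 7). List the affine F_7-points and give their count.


Affine F_7-points: {(0, 1), (1, 4), (2, 5), (3, 4), (4, 1), (5, 3), (6, 3)}; count = 7.

For each of the 49 pairs (x, y) ∈ F_7², evaluate f(x, y) mod 7. Record the zeros.
  x = 0: [0↦2, 1↦0, 2↦5, 3↦3, 4↦1, 5↦6, 6↦4]  zeros at y ∈ {1}
  x = 1: [0↦1, 1↦6, 2↦4, 3↦2, 4↦0, 5↦5, 6↦3]  zeros at y ∈ {4}
  x = 2: [0↦3, 1↦1, 2↦6, 3↦4, 4↦2, 5↦0, 6↦5]  zeros at y ∈ {5}
  x = 3: [0↦1, 1↦6, 2↦4, 3↦2, 4↦0, 5↦5, 6↦3]  zeros at y ∈ {4}
  x = 4: [0↦2, 1↦0, 2↦5, 3↦3, 4↦1, 5↦6, 6↦4]  zeros at y ∈ {1}
  x = 5: [0↦6, 1↦4, 2↦2, 3↦0, 4↦5, 5↦3, 6↦1]  zeros at y ∈ {3}
  x = 6: [0↦6, 1↦4, 2↦2, 3↦0, 4↦5, 5↦3, 6↦1]  zeros at y ∈ {3}
Collecting zeros: affine points = {(0, 1), (1, 4), (2, 5), (3, 4), (4, 1), (5, 3), (6, 3)}.
Total count |C(F_7)_aff| = 7.


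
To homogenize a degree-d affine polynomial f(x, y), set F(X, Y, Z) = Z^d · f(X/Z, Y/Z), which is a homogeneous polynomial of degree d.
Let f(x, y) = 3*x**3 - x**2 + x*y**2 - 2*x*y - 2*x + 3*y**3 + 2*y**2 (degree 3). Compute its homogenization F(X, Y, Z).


F(X, Y, Z) = 3*X**3 - X**2*Z + X*Y**2 - 2*X*Y*Z - 2*X*Z**2 + 3*Y**3 + 2*Y**2*Z

deg(f) = 3.
Substitute x = X/Z, y = Y/Z into f, then multiply by Z^3.
  monomial 3·x^3·y^0 ↦ 3·X^3·Y^0·Z^0.
  monomial -1·x^2·y^0 ↦ -1·X^2·Y^0·Z^1.
  monomial 1·x^1·y^2 ↦ 1·X^1·Y^2·Z^0.
  monomial -2·x^1·y^1 ↦ -2·X^1·Y^1·Z^1.
  monomial -2·x^1·y^0 ↦ -2·X^1·Y^0·Z^2.
  monomial 3·x^0·y^3 ↦ 3·X^0·Y^3·Z^0.
  monomial 2·x^0·y^2 ↦ 2·X^0·Y^2·Z^1.
Collecting: F(X, Y, Z) = 3*X**3 - X**2*Z + X*Y**2 - 2*X*Y*Z - 2*X*Z**2 + 3*Y**3 + 2*Y**2*Z.


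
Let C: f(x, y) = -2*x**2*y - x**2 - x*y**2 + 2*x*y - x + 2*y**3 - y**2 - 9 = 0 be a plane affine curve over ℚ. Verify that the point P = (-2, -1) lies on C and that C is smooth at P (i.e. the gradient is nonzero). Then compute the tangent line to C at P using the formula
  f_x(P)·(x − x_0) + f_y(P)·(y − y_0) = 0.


Tangent line at P: -8*x - 8*y - 24 = 0.

Step 1: f(-2, -1) = 0, so P lies on C.
Step 2: partial derivatives
  f_x(x, y) = -4*x*y - 2*x - y**2 + 2*y - 1, f_y(x, y) = -2*x**2 - 2*x*y + 2*x + 6*y**2 - 2*y.
  f_x(P) = -8, f_y(P) = -8 (gradient nonzero, so P is smooth).
Step 3: tangent line at P: -8·(x − -2) + -8·(y − -1) = 0.
Expanding: -8*x - 8*y - 24 = 0.


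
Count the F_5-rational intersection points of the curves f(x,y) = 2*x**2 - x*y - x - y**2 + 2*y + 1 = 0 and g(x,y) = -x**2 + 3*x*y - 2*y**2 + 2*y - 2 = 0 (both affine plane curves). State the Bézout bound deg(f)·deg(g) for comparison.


Common zeros: {(1, 4)}; count = 1; Bézout bound = 4.

deg(f) = 2, deg(g) = 2, so Bézout bound = 4.
Scan x ∈ F_5. For each x, list the y ∈ F_5 with f(x, y) ≡ 0 and those with g(x, y) ≡ 0 (mod 5); the common zeros in that column are the intersection.
  x = 0: f ≡ 0 at y ∈ ∅; g ≡ 0 at y ∈ ∅; common: ∅.
  x = 1: f ≡ 0 at y ∈ {2, 4}; g ≡ 0 at y ∈ {1, 4}; common: {4}.
  x = 2: f ≡ 0 at y ∈ ∅; g ≡ 0 at y ∈ {1, 3}; common: ∅.
  x = 3: f ≡ 0 at y ∈ {2}; g ≡ 0 at y ∈ ∅; common: ∅.
  x = 4: f ≡ 0 at y ∈ {4}; g ≡ 0 at y ∈ ∅; common: ∅.
Collecting: common zeros = {(1, 4)}, so the count is 1.
Comparison with the Bézout bound: 1 ≤ 4 = deg(f)·deg(g), as expected for curves with no common component (the affine F_5-count falls short of the bound because intersections may lie at infinity, over extension fields, or carry multiplicity).


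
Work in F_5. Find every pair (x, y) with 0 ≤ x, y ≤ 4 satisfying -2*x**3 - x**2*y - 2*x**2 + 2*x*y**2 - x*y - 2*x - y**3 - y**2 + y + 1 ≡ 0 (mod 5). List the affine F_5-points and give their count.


Affine F_5-points: {(0, 1), (0, 4), (1, 0), (2, 1), (3, 4), (4, 1), (4, 2), (4, 4)}; count = 8.

For each of the 25 pairs (x, y) ∈ F_5², evaluate f(x, y) mod 5. Record the zeros.
  x = 0: [0↦1, 1↦0, 2↦1, 3↦3, 4↦0]  zeros at y ∈ {1, 4}
  x = 1: [0↦0, 1↦4, 2↦4, 3↦4, 4↦3]  zeros at y ∈ {0}
  x = 2: [0↦3, 1↦0, 2↦2, 3↦3, 4↦2]  zeros at y ∈ {1}
  x = 3: [0↦3, 1↦1, 2↦3, 3↦3, 4↦0]  zeros at y ∈ {4}
  x = 4: [0↦3, 1↦0, 2↦0, 3↦2, 4↦0]  zeros at y ∈ {1, 2, 4}
Collecting zeros: affine points = {(0, 1), (0, 4), (1, 0), (2, 1), (3, 4), (4, 1), (4, 2), (4, 4)}.
Total count |C(F_5)_aff| = 8.


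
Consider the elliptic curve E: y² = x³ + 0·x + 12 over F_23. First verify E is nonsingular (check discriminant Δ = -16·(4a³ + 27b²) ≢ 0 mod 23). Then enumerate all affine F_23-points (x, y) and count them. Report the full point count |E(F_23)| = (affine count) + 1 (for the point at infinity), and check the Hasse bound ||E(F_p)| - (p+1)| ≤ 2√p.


Affine points = {(0, 9), (0, 14), (1, 6), (1, 17), (3, 4), (3, 19), (8, 8), (8, 15), (10, 0), (11, 3), (11, 20), (13, 1), (13, 22), (15, 11), (15, 12), (17, 7), (17, 16), (18, 5), (18, 18), (20, 10), (20, 13), (21, 2), (21, 21)}; affine count = 23; |E(F_23)| = 24.

Discriminant check: Δ ∝ 4a³ + 27b² = 4·0³ + 27·12² = 4·0 + 27·144 ≡ 1 (mod 23). Nonzero ⇒ E is nonsingular.
For each x ∈ F_23, compute rhs = x³ + 0·x + 12 mod 23, then count y ∈ F_23 with y² ≡ rhs.
  x = 0: rhs = 12, matching y values: 9, 14 (2 points).
  x = 1: rhs = 13, matching y values: 6, 17 (2 points).
  x = 2: rhs = 20, matching y values: none (0 points).
  x = 3: rhs = 16, matching y values: 4, 19 (2 points).
  x = 4: rhs = 7, matching y values: none (0 points).
  x = 5: rhs = 22, matching y values: none (0 points).
  x = 6: rhs = 21, matching y values: none (0 points).
  x = 7: rhs = 10, matching y values: none (0 points).
  x = 8: rhs = 18, matching y values: 8, 15 (2 points).
  x = 9: rhs = 5, matching y values: none (0 points).
  x = 10: rhs = 0, matching y values: 0 (1 points).
  x = 11: rhs = 9, matching y values: 3, 20 (2 points).
  x = 12: rhs = 15, matching y values: none (0 points).
  x = 13: rhs = 1, matching y values: 1, 22 (2 points).
  x = 14: rhs = 19, matching y values: none (0 points).
  x = 15: rhs = 6, matching y values: 11, 12 (2 points).
  x = 16: rhs = 14, matching y values: none (0 points).
  x = 17: rhs = 3, matching y values: 7, 16 (2 points).
  x = 18: rhs = 2, matching y values: 5, 18 (2 points).
  x = 19: rhs = 17, matching y values: none (0 points).
  x = 20: rhs = 8, matching y values: 10, 13 (2 points).
  x = 21: rhs = 4, matching y values: 2, 21 (2 points).
  x = 22: rhs = 11, matching y values: none (0 points).
Total affine count: 23.
Full point count |E(F_23)| = 23 + 1 = 24.
Hasse bound: |24 − (23+1)| = |0| = 0 ≤ 2√23 ≈ 9.5917 ✓.


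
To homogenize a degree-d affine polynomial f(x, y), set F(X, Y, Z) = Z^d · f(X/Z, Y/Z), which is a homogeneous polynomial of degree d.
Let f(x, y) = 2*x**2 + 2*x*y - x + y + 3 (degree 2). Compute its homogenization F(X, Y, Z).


F(X, Y, Z) = 2*X**2 + 2*X*Y - X*Z + Y*Z + 3*Z**2

deg(f) = 2.
Substitute x = X/Z, y = Y/Z into f, then multiply by Z^2.
  monomial 2·x^2·y^0 ↦ 2·X^2·Y^0·Z^0.
  monomial 2·x^1·y^1 ↦ 2·X^1·Y^1·Z^0.
  monomial -1·x^1·y^0 ↦ -1·X^1·Y^0·Z^1.
  monomial 1·x^0·y^1 ↦ 1·X^0·Y^1·Z^1.
  monomial 3·x^0·y^0 ↦ 3·X^0·Y^0·Z^2.
Collecting: F(X, Y, Z) = 2*X**2 + 2*X*Y - X*Z + Y*Z + 3*Z**2.


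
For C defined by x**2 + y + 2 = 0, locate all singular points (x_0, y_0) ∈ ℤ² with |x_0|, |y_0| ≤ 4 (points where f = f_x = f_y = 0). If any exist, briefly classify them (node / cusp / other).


No singular points in the scanned grid; C is smooth there.

Compute partial derivatives:
  f_x = 2*x.
  f_y = 1.
f_y = 1 is a nonzero constant, so f_y never vanishes: no point (x, y) can satisfy f = f_x = f_y = 0. In particular no (x, y) ∈ {−4, ..., 4}² is singular; the curve is smooth.


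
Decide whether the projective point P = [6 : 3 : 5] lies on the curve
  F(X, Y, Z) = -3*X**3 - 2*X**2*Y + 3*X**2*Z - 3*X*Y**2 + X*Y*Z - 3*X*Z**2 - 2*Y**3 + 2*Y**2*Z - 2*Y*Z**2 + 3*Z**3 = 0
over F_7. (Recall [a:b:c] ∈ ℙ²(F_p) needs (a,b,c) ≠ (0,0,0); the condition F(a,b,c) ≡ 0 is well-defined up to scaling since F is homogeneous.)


F(6,3,5) ≡ 3 (mod 7); P is NOT on the curve.

Evaluate F(6, 3, 5) term-by-term (mod 7).
  -3*X**3 ↦ -3·216·1·1 = -648
  -2*X**2*Y ↦ -2·36·3·1 = -216
  3*X**2*Z ↦ 3·36·1·5 = 540
  -3*X*Y**2 ↦ -3·6·9·1 = -162
  X*Y*Z ↦ 1·6·3·5 = 90
  -3*X*Z**2 ↦ -3·6·1·25 = -450
  -2*Y**3 ↦ -2·1·27·1 = -54
  2*Y**2*Z ↦ 2·1·9·5 = 90
  -2*Y*Z**2 ↦ -2·1·3·25 = -150
  3*Z**3 ↦ 3·1·1·125 = 375
Sum: F(6, 3, 5) = (-648) + (-216) + (540) + (-162) + (90) + (-450) + (-54) + (90) + (-150) + (375) = -585.
Reducing mod 7: -585 ≡ 3 (mod 7).
Since F(a, b, c) ≡ 3 ≠ 0 (mod 7), P does NOT lie on the curve.


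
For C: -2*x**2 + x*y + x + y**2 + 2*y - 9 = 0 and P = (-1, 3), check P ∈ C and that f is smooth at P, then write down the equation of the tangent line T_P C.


Tangent line at P: 8*x + 7*y - 13 = 0.

Step 1: f(-1, 3) = 0, so P lies on C.
Step 2: partial derivatives
  f_x(x, y) = -4*x + y + 1, f_y(x, y) = x + 2*y + 2.
  f_x(P) = 8, f_y(P) = 7 (gradient nonzero, so P is smooth).
Step 3: tangent line at P: 8·(x − -1) + 7·(y − 3) = 0.
Expanding: 8*x + 7*y - 13 = 0.


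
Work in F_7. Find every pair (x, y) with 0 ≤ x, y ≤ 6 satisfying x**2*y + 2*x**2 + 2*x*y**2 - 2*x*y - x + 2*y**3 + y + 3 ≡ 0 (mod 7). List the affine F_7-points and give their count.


Affine F_7-points: {(0, 2), (0, 6), (1, 2), (2, 5), (4, 6)}; count = 5.

For each of the 49 pairs (x, y) ∈ F_7², evaluate f(x, y) mod 7. Record the zeros.
  x = 0: [0↦3, 1↦6, 2↦0, 3↦4, 4↦2, 5↦6, 6↦0]  zeros at y ∈ {2, 6}
  x = 1: [0↦4, 1↦1, 2↦0, 3↦6, 4↦3, 5↦3, 6↦4]  zeros at y ∈ {2}
  x = 2: [0↦2, 1↦2, 2↦1, 3↦4, 4↦2, 5↦0, 6↦3]  zeros at y ∈ {5}
  x = 3: [0↦4, 1↦2, 2↦3, 3↦5, 4↦6, 5↦4, 6↦4]  zeros at y ∈ ∅
  x = 4: [0↦3, 1↦1, 2↦6, 3↦2, 4↦1, 5↦1, 6↦0]  zeros at y ∈ {6}
  x = 5: [0↦6, 1↦6, 2↦3, 3↦2, 4↦1, 5↦5, 6↦5]  zeros at y ∈ ∅
  x = 6: [0↦6, 1↦3, 2↦1, 3↦5, 4↦6, 5↦2, 6↦5]  zeros at y ∈ ∅
Collecting zeros: affine points = {(0, 2), (0, 6), (1, 2), (2, 5), (4, 6)}.
Total count |C(F_7)_aff| = 5.


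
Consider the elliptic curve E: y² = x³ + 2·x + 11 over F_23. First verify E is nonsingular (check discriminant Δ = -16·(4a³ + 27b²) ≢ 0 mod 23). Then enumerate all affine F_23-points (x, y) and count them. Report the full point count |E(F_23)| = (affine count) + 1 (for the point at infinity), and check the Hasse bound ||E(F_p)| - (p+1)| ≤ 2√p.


Affine points = {(2, 0), (5, 10), (5, 13), (6, 3), (6, 20), (7, 0), (13, 7), (13, 16), (14, 0), (15, 9), (15, 14), (17, 6), (17, 17), (19, 10), (19, 13), (20, 1), (20, 22), (22, 10), (22, 13)}; affine count = 19; |E(F_23)| = 20.

Discriminant check: Δ ∝ 4a³ + 27b² = 4·2³ + 27·11² = 4·8 + 27·121 ≡ 10 (mod 23). Nonzero ⇒ E is nonsingular.
For each x ∈ F_23, compute rhs = x³ + 2·x + 11 mod 23, then count y ∈ F_23 with y² ≡ rhs.
  x = 0: rhs = 11, matching y values: none (0 points).
  x = 1: rhs = 14, matching y values: none (0 points).
  x = 2: rhs = 0, matching y values: 0 (1 points).
  x = 3: rhs = 21, matching y values: none (0 points).
  x = 4: rhs = 14, matching y values: none (0 points).
  x = 5: rhs = 8, matching y values: 10, 13 (2 points).
  x = 6: rhs = 9, matching y values: 3, 20 (2 points).
  x = 7: rhs = 0, matching y values: 0 (1 points).
  x = 8: rhs = 10, matching y values: none (0 points).
  x = 9: rhs = 22, matching y values: none (0 points).
  x = 10: rhs = 19, matching y values: none (0 points).
  x = 11: rhs = 7, matching y values: none (0 points).
  x = 12: rhs = 15, matching y values: none (0 points).
  x = 13: rhs = 3, matching y values: 7, 16 (2 points).
  x = 14: rhs = 0, matching y values: 0 (1 points).
  x = 15: rhs = 12, matching y values: 9, 14 (2 points).
  x = 16: rhs = 22, matching y values: none (0 points).
  x = 17: rhs = 13, matching y values: 6, 17 (2 points).
  x = 18: rhs = 14, matching y values: none (0 points).
  x = 19: rhs = 8, matching y values: 10, 13 (2 points).
  x = 20: rhs = 1, matching y values: 1, 22 (2 points).
  x = 21: rhs = 22, matching y values: none (0 points).
  x = 22: rhs = 8, matching y values: 10, 13 (2 points).
Total affine count: 19.
Full point count |E(F_23)| = 19 + 1 = 20.
Hasse bound: |20 − (23+1)| = |-4| = 4 ≤ 2√23 ≈ 9.5917 ✓.


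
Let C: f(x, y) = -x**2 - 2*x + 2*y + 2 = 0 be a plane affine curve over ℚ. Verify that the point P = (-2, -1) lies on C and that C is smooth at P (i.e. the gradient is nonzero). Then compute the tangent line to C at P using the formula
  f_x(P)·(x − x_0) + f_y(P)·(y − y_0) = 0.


Tangent line at P: 2*x + 2*y + 6 = 0.

Step 1: f(-2, -1) = 0, so P lies on C.
Step 2: partial derivatives
  f_x(x, y) = -2*x - 2, f_y(x, y) = 2.
  f_x(P) = 2, f_y(P) = 2 (gradient nonzero, so P is smooth).
Step 3: tangent line at P: 2·(x − -2) + 2·(y − -1) = 0.
Expanding: 2*x + 2*y + 6 = 0.


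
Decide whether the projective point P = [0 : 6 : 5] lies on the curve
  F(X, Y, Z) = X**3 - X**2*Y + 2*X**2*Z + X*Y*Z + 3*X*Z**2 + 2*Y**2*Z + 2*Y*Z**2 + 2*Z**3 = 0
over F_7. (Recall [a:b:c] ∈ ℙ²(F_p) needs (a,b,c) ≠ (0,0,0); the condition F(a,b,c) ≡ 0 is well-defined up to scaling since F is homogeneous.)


F(0,6,5) ≡ 0 (mod 7); P is on the curve.

Evaluate F(0, 6, 5) term-by-term (mod 7).
  X**3 ↦ 1·0·1·1 = 0
  -X**2*Y ↦ -1·0·6·1 = 0
  2*X**2*Z ↦ 2·0·1·5 = 0
  X*Y*Z ↦ 1·0·6·5 = 0
  3*X*Z**2 ↦ 3·0·1·25 = 0
  2*Y**2*Z ↦ 2·1·36·5 = 360
  2*Y*Z**2 ↦ 2·1·6·25 = 300
  2*Z**3 ↦ 2·1·1·125 = 250
Sum: F(0, 6, 5) = (0) + (0) + (0) + (0) + (0) + (360) + (300) + (250) = 910.
Reducing mod 7: 910 ≡ 0 (mod 7).
Since F(a, b, c) ≡ 0 (mod 7), P lies on the curve.


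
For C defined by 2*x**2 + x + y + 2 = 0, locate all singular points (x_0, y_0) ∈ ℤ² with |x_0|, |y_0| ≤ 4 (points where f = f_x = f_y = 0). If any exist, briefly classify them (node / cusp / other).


No singular points in the scanned grid; C is smooth there.

Compute partial derivatives:
  f_x = 4*x + 1.
  f_y = 1.
f_y = 1 is a nonzero constant, so f_y never vanishes: no point (x, y) can satisfy f = f_x = f_y = 0. In particular no (x, y) ∈ {−4, ..., 4}² is singular; the curve is smooth.


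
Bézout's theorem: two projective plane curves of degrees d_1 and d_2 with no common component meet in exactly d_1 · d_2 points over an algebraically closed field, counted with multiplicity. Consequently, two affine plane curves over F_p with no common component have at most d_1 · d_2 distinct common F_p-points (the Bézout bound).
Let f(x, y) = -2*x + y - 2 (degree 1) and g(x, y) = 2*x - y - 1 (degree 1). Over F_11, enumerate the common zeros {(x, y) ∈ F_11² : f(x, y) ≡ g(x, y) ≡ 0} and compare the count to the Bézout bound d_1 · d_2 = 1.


Common zeros: ∅; count = 0; Bézout bound = 1.

deg(f) = 1, deg(g) = 1, so Bézout bound = 1.
Scan x ∈ F_11. For each x, list the y ∈ F_11 with f(x, y) ≡ 0 and those with g(x, y) ≡ 0 (mod 11); the common zeros in that column are the intersection.
  x = 0: f ≡ 0 at y ∈ {2}; g ≡ 0 at y ∈ {10}; common: ∅.
  x = 1: f ≡ 0 at y ∈ {4}; g ≡ 0 at y ∈ {1}; common: ∅.
  x = 2: f ≡ 0 at y ∈ {6}; g ≡ 0 at y ∈ {3}; common: ∅.
  x = 3: f ≡ 0 at y ∈ {8}; g ≡ 0 at y ∈ {5}; common: ∅.
  x = 4: f ≡ 0 at y ∈ {10}; g ≡ 0 at y ∈ {7}; common: ∅.
  x = 5: f ≡ 0 at y ∈ {1}; g ≡ 0 at y ∈ {9}; common: ∅.
  x = 6: f ≡ 0 at y ∈ {3}; g ≡ 0 at y ∈ {0}; common: ∅.
  x = 7: f ≡ 0 at y ∈ {5}; g ≡ 0 at y ∈ {2}; common: ∅.
  x = 8: f ≡ 0 at y ∈ {7}; g ≡ 0 at y ∈ {4}; common: ∅.
  x = 9: f ≡ 0 at y ∈ {9}; g ≡ 0 at y ∈ {6}; common: ∅.
  x = 10: f ≡ 0 at y ∈ {0}; g ≡ 0 at y ∈ {8}; common: ∅.
Collecting: common zeros = ∅, so the count is 0.
Comparison with the Bézout bound: 0 ≤ 1 = deg(f)·deg(g), as expected for curves with no common component (the affine F_11-count falls short of the bound because intersections may lie at infinity, over extension fields, or carry multiplicity).


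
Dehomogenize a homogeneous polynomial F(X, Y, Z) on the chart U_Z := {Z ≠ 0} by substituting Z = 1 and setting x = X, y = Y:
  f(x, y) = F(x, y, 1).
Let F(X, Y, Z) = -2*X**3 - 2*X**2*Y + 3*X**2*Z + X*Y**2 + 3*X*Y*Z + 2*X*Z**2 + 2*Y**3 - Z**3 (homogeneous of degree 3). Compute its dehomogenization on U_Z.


f(x, y) = -2*x**3 - 2*x**2*y + 3*x**2 + x*y**2 + 3*x*y + 2*x + 2*y**3 - 1

On U_Z we set Z = 1. Each monomial c·X^i·Y^j·Z^k in F becomes c·x^i·y^j·1^k = c·x^i·y^j.
Substituting Z = 1: F(X, Y, 1) = -2*x**3 - 2*x**2*y + 3*x**2 + x*y**2 + 3*x*y + 2*x + 2*y**3 - 1.
Note: deg(f) ≤ deg(F) = 3; strict inequality happens when F is divisible by Z (lost terms).


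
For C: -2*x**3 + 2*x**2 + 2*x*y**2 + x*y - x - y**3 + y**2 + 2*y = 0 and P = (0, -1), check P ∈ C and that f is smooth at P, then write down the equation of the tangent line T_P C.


Tangent line at P: -3*y - 3 = 0.

Step 1: f(0, -1) = 0, so P lies on C.
Step 2: partial derivatives
  f_x(x, y) = -6*x**2 + 4*x + 2*y**2 + y - 1, f_y(x, y) = 4*x*y + x - 3*y**2 + 2*y + 2.
  f_x(P) = 0, f_y(P) = -3 (gradient nonzero, so P is smooth).
Step 3: tangent line at P: 0·(x − 0) + -3·(y − -1) = 0.
Expanding: -3*y - 3 = 0.


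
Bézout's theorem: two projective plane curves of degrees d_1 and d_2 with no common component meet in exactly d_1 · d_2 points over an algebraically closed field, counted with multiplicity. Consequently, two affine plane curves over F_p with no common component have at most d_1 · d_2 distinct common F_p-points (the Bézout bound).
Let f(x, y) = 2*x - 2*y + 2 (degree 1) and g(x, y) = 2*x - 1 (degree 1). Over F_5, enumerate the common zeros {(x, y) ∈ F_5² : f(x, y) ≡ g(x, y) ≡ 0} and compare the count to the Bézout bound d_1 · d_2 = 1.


Common zeros: {(3, 4)}; count = 1; Bézout bound = 1.

deg(f) = 1, deg(g) = 1, so Bézout bound = 1.
Scan x ∈ F_5. For each x, list the y ∈ F_5 with f(x, y) ≡ 0 and those with g(x, y) ≡ 0 (mod 5); the common zeros in that column are the intersection.
  x = 0: f ≡ 0 at y ∈ {1}; g ≡ 0 at y ∈ ∅; common: ∅.
  x = 1: f ≡ 0 at y ∈ {2}; g ≡ 0 at y ∈ ∅; common: ∅.
  x = 2: f ≡ 0 at y ∈ {3}; g ≡ 0 at y ∈ ∅; common: ∅.
  x = 3: f ≡ 0 at y ∈ {4}; g ≡ 0 at y ∈ {0, 1, 2, 3, 4}; common: {4}.
  x = 4: f ≡ 0 at y ∈ {0}; g ≡ 0 at y ∈ ∅; common: ∅.
Collecting: common zeros = {(3, 4)}, so the count is 1.
Comparison with the Bézout bound: 1 ≤ 1 = deg(f)·deg(g), as expected for curves with no common component (the bound is attained).


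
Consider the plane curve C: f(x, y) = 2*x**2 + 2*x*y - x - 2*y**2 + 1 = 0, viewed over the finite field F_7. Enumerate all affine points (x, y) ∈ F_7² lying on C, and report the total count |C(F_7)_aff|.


Affine F_7-points: {(0, 2), (0, 5), (2, 0), (2, 2), (4, 1), (4, 3), (6, 1), (6, 5)}; count = 8.

For each of the 49 pairs (x, y) ∈ F_7², evaluate f(x, y) mod 7. Record the zeros.
  x = 0: [0↦1, 1↦6, 2↦0, 3↦4, 4↦4, 5↦0, 6↦6]  zeros at y ∈ {2, 5}
  x = 1: [0↦2, 1↦2, 2↦5, 3↦4, 4↦6, 5↦4, 6↦5]  zeros at y ∈ ∅
  x = 2: [0↦0, 1↦2, 2↦0, 3↦1, 4↦5, 5↦5, 6↦1]  zeros at y ∈ {0, 2}
  x = 3: [0↦2, 1↦6, 2↦6, 3↦2, 4↦1, 5↦3, 6↦1]  zeros at y ∈ ∅
  x = 4: [0↦1, 1↦0, 2↦2, 3↦0, 4↦1, 5↦5, 6↦5]  zeros at y ∈ {1, 3}
  x = 5: [0↦4, 1↦5, 2↦2, 3↦2, 4↦5, 5↦4, 6↦6]  zeros at y ∈ ∅
  x = 6: [0↦4, 1↦0, 2↦6, 3↦1, 4↦6, 5↦0, 6↦4]  zeros at y ∈ {1, 5}
Collecting zeros: affine points = {(0, 2), (0, 5), (2, 0), (2, 2), (4, 1), (4, 3), (6, 1), (6, 5)}.
Total count |C(F_7)_aff| = 8.


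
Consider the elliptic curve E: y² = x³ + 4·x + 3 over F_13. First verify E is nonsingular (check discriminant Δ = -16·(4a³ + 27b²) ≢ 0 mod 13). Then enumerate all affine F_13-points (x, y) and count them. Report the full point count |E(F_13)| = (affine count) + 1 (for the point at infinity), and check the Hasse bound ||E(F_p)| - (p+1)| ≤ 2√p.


Affine points = {(0, 4), (0, 9), (3, 4), (3, 9), (6, 3), (6, 10), (7, 6), (7, 7), (8, 1), (8, 12), (9, 1), (9, 12), (10, 4), (10, 9), (11, 0)}; affine count = 15; |E(F_13)| = 16.

Discriminant check: Δ ∝ 4a³ + 27b² = 4·4³ + 27·3² = 4·64 + 27·9 ≡ 5 (mod 13). Nonzero ⇒ E is nonsingular.
For each x ∈ F_13, compute rhs = x³ + 4·x + 3 mod 13, then count y ∈ F_13 with y² ≡ rhs.
  x = 0: rhs = 3, matching y values: 4, 9 (2 points).
  x = 1: rhs = 8, matching y values: none (0 points).
  x = 2: rhs = 6, matching y values: none (0 points).
  x = 3: rhs = 3, matching y values: 4, 9 (2 points).
  x = 4: rhs = 5, matching y values: none (0 points).
  x = 5: rhs = 5, matching y values: none (0 points).
  x = 6: rhs = 9, matching y values: 3, 10 (2 points).
  x = 7: rhs = 10, matching y values: 6, 7 (2 points).
  x = 8: rhs = 1, matching y values: 1, 12 (2 points).
  x = 9: rhs = 1, matching y values: 1, 12 (2 points).
  x = 10: rhs = 3, matching y values: 4, 9 (2 points).
  x = 11: rhs = 0, matching y values: 0 (1 points).
  x = 12: rhs = 11, matching y values: none (0 points).
Total affine count: 15.
Full point count |E(F_13)| = 15 + 1 = 16.
Hasse bound: |16 − (13+1)| = |2| = 2 ≤ 2√13 ≈ 7.2111 ✓.


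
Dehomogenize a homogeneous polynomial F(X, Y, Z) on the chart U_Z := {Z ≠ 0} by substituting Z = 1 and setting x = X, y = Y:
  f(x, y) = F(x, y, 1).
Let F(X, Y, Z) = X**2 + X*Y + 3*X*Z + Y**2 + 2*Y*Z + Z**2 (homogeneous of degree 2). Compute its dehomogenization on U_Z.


f(x, y) = x**2 + x*y + 3*x + y**2 + 2*y + 1

On U_Z we set Z = 1. Each monomial c·X^i·Y^j·Z^k in F becomes c·x^i·y^j·1^k = c·x^i·y^j.
Substituting Z = 1: F(X, Y, 1) = x**2 + x*y + 3*x + y**2 + 2*y + 1.
Note: deg(f) ≤ deg(F) = 2; strict inequality happens when F is divisible by Z (lost terms).


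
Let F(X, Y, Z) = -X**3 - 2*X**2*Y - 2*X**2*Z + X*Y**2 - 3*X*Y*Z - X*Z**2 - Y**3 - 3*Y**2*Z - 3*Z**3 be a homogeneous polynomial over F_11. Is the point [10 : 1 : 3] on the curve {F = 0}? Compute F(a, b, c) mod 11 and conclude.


F(10,1,3) ≡ 7 (mod 11); P is NOT on the curve.

Evaluate F(10, 1, 3) term-by-term (mod 11).
  -X**3 ↦ -1·1000·1·1 = -1000
  -2*X**2*Y ↦ -2·100·1·1 = -200
  -2*X**2*Z ↦ -2·100·1·3 = -600
  X*Y**2 ↦ 1·10·1·1 = 10
  -3*X*Y*Z ↦ -3·10·1·3 = -90
  -X*Z**2 ↦ -1·10·1·9 = -90
  -Y**3 ↦ -1·1·1·1 = -1
  -3*Y**2*Z ↦ -3·1·1·3 = -9
  -3*Z**3 ↦ -3·1·1·27 = -81
Sum: F(10, 1, 3) = (-1000) + (-200) + (-600) + (10) + (-90) + (-90) + (-1) + (-9) + (-81) = -2061.
Reducing mod 11: -2061 ≡ 7 (mod 11).
Since F(a, b, c) ≡ 7 ≠ 0 (mod 11), P does NOT lie on the curve.


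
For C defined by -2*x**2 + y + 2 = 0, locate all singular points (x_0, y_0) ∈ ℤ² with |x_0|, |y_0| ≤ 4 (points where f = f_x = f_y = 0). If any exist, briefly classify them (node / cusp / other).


No singular points in the scanned grid; C is smooth there.

Compute partial derivatives:
  f_x = -4*x.
  f_y = 1.
f_y = 1 is a nonzero constant, so f_y never vanishes: no point (x, y) can satisfy f = f_x = f_y = 0. In particular no (x, y) ∈ {−4, ..., 4}² is singular; the curve is smooth.


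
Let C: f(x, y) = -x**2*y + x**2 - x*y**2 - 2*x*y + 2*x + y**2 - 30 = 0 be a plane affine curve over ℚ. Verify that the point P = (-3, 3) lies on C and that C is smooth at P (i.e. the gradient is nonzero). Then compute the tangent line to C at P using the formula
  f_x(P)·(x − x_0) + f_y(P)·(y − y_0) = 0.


Tangent line at P: -x + 21*y - 66 = 0.

Step 1: f(-3, 3) = 0, so P lies on C.
Step 2: partial derivatives
  f_x(x, y) = -2*x*y + 2*x - y**2 - 2*y + 2, f_y(x, y) = -x**2 - 2*x*y - 2*x + 2*y.
  f_x(P) = -1, f_y(P) = 21 (gradient nonzero, so P is smooth).
Step 3: tangent line at P: -1·(x − -3) + 21·(y − 3) = 0.
Expanding: -x + 21*y - 66 = 0.


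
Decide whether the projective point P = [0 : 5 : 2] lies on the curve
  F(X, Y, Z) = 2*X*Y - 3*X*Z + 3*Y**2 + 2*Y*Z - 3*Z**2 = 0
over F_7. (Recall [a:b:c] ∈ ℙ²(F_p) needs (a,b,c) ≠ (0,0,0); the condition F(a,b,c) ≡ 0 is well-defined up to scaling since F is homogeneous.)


F(0,5,2) ≡ 6 (mod 7); P is NOT on the curve.

Evaluate F(0, 5, 2) term-by-term (mod 7).
  2*X*Y ↦ 2·0·5·1 = 0
  -3*X*Z ↦ -3·0·1·2 = 0
  3*Y**2 ↦ 3·1·25·1 = 75
  2*Y*Z ↦ 2·1·5·2 = 20
  -3*Z**2 ↦ -3·1·1·4 = -12
Sum: F(0, 5, 2) = (0) + (0) + (75) + (20) + (-12) = 83.
Reducing mod 7: 83 ≡ 6 (mod 7).
Since F(a, b, c) ≡ 6 ≠ 0 (mod 7), P does NOT lie on the curve.


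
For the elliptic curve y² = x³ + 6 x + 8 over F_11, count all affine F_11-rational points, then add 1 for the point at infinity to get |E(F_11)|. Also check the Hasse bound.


Affine points = {(1, 2), (1, 9), (3, 3), (3, 8), (5, 3), (5, 8), (10, 1), (10, 10)}; affine count = 8; |E(F_11)| = 9.

Discriminant check: Δ ∝ 4a³ + 27b² = 4·6³ + 27·8² = 4·216 + 27·64 ≡ 7 (mod 11). Nonzero ⇒ E is nonsingular.
For each x ∈ F_11, compute rhs = x³ + 6·x + 8 mod 11, then count y ∈ F_11 with y² ≡ rhs.
  x = 0: rhs = 8, matching y values: none (0 points).
  x = 1: rhs = 4, matching y values: 2, 9 (2 points).
  x = 2: rhs = 6, matching y values: none (0 points).
  x = 3: rhs = 9, matching y values: 3, 8 (2 points).
  x = 4: rhs = 8, matching y values: none (0 points).
  x = 5: rhs = 9, matching y values: 3, 8 (2 points).
  x = 6: rhs = 7, matching y values: none (0 points).
  x = 7: rhs = 8, matching y values: none (0 points).
  x = 8: rhs = 7, matching y values: none (0 points).
  x = 9: rhs = 10, matching y values: none (0 points).
  x = 10: rhs = 1, matching y values: 1, 10 (2 points).
Total affine count: 8.
Full point count |E(F_11)| = 8 + 1 = 9.
Hasse bound: |9 − (11+1)| = |-3| = 3 ≤ 2√11 ≈ 6.6332 ✓.


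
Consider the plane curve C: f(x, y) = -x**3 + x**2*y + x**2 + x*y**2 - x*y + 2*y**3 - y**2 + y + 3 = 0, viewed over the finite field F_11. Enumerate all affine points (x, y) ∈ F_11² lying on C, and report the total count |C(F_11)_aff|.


Affine F_11-points: {(1, 10), (2, 8), (3, 10), (5, 6), (7, 2), (7, 7), (7, 10), (9, 2), (10, 5)}; count = 9.

For each of the 121 pairs (x, y) ∈ F_11², evaluate f(x, y) mod 11. Record the zeros.
  x = 0: [0↦3, 1↦5, 2↦6, 3↦7, 4↦9, 5↦2, 6↦9, 7↦9, 8↦3, 9↦3, 10↦10]  zeros at y ∈ ∅
  x = 1: [0↦3, 1↦6, 2↦10, 3↦5, 4↦3, 5↦5, 6↦1, 7↦3, 8↦1, 9↦7, 10↦0]  zeros at y ∈ {10}
  x = 2: [0↦10, 1↦5, 2↦3, 3↦5, 4↦1, 5↦3, 6↦1, 7↦7, 8↦0, 9↦3, 10↦6]  zeros at y ∈ {8}
  x = 3: [0↦7, 1↦7, 2↦1, 3↦1, 4↦8, 5↦1, 6↦3, 7↦4, 8↦5, 9↦7, 10↦0]  zeros at y ∈ {10}
  x = 4: [0↦10, 1↦6, 2↦9, 3↦9, 4↦7, 5↦4, 6↦1, 7↦10, 8↦10, 9↦2, 10↦9]  zeros at y ∈ ∅
  x = 5: [0↦2, 1↦7, 2↦10, 3↦1, 4↦3, 5↦6, 6↦0, 7↦8, 8↦9, 9↦4, 10↦5]  zeros at y ∈ {6}
  x = 6: [0↦10, 1↦4, 2↦9, 3↦4, 4↦1, 5↦1, 6↦5, 7↦3, 8↦7, 9↦7, 10↦4]  zeros at y ∈ ∅
  x = 7: [0↦6, 1↦2, 2↦0, 3↦1, 4↦6, 5↦5, 6↦10, 7↦0, 8↦9, 9↦5, 10↦0]  zeros at y ∈ {2, 7, 10}
  x = 8: [0↦6, 1↦6, 2↦10, 3↦8, 4↦1, 5↦1, 6↦9, 7↦4, 8↦9, 9↦3, 10↦9]  zeros at y ∈ ∅
  x = 9: [0↦4, 1↦10, 2↦0, 3↦8, 4↦2, 5↦5, 6↦7, 7↦9, 8↦1, 9↦6, 10↦3]  zeros at y ∈ {2}
  x = 10: [0↦5, 1↦8, 2↦8, 3↦6, 4↦3, 5↦0, 6↦9, 7↦9, 8↦1, 9↦8, 10↦9]  zeros at y ∈ {5}
Collecting zeros: affine points = {(1, 10), (2, 8), (3, 10), (5, 6), (7, 2), (7, 7), (7, 10), (9, 2), (10, 5)}.
Total count |C(F_11)_aff| = 9.


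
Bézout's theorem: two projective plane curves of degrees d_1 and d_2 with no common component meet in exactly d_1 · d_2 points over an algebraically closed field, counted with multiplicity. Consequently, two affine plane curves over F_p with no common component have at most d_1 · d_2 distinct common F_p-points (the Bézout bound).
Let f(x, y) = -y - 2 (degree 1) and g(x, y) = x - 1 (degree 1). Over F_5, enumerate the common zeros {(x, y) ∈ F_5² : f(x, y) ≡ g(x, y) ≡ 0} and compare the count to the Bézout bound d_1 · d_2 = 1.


Common zeros: {(1, 3)}; count = 1; Bézout bound = 1.

deg(f) = 1, deg(g) = 1, so Bézout bound = 1.
Scan x ∈ F_5. For each x, list the y ∈ F_5 with f(x, y) ≡ 0 and those with g(x, y) ≡ 0 (mod 5); the common zeros in that column are the intersection.
  x = 0: f ≡ 0 at y ∈ {3}; g ≡ 0 at y ∈ ∅; common: ∅.
  x = 1: f ≡ 0 at y ∈ {3}; g ≡ 0 at y ∈ {0, 1, 2, 3, 4}; common: {3}.
  x = 2: f ≡ 0 at y ∈ {3}; g ≡ 0 at y ∈ ∅; common: ∅.
  x = 3: f ≡ 0 at y ∈ {3}; g ≡ 0 at y ∈ ∅; common: ∅.
  x = 4: f ≡ 0 at y ∈ {3}; g ≡ 0 at y ∈ ∅; common: ∅.
Collecting: common zeros = {(1, 3)}, so the count is 1.
Comparison with the Bézout bound: 1 ≤ 1 = deg(f)·deg(g), as expected for curves with no common component (the bound is attained).


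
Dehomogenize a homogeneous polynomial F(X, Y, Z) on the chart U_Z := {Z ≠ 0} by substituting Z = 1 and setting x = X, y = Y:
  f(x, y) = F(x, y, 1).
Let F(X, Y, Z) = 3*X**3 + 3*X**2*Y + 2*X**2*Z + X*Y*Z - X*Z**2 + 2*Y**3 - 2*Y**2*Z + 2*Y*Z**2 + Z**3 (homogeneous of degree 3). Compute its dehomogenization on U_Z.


f(x, y) = 3*x**3 + 3*x**2*y + 2*x**2 + x*y - x + 2*y**3 - 2*y**2 + 2*y + 1

On U_Z we set Z = 1. Each monomial c·X^i·Y^j·Z^k in F becomes c·x^i·y^j·1^k = c·x^i·y^j.
Substituting Z = 1: F(X, Y, 1) = 3*x**3 + 3*x**2*y + 2*x**2 + x*y - x + 2*y**3 - 2*y**2 + 2*y + 1.
Note: deg(f) ≤ deg(F) = 3; strict inequality happens when F is divisible by Z (lost terms).


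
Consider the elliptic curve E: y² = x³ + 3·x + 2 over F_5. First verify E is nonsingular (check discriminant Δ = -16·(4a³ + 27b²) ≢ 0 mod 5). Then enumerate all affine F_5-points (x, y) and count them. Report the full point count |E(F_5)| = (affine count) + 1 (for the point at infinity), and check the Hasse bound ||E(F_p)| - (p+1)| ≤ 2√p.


Affine points = {(1, 1), (1, 4), (2, 1), (2, 4)}; affine count = 4; |E(F_5)| = 5.

Discriminant check: Δ ∝ 4a³ + 27b² = 4·3³ + 27·2² = 4·27 + 27·4 ≡ 1 (mod 5). Nonzero ⇒ E is nonsingular.
For each x ∈ F_5, compute rhs = x³ + 3·x + 2 mod 5, then count y ∈ F_5 with y² ≡ rhs.
  x = 0: rhs = 2, matching y values: none (0 points).
  x = 1: rhs = 1, matching y values: 1, 4 (2 points).
  x = 2: rhs = 1, matching y values: 1, 4 (2 points).
  x = 3: rhs = 3, matching y values: none (0 points).
  x = 4: rhs = 3, matching y values: none (0 points).
Total affine count: 4.
Full point count |E(F_5)| = 4 + 1 = 5.
Hasse bound: |5 − (5+1)| = |-1| = 1 ≤ 2√5 ≈ 4.4721 ✓.


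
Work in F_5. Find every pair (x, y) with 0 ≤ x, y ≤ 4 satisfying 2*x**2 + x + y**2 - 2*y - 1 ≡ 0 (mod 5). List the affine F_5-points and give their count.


Affine F_5-points: {(1, 3), (1, 4), (3, 0), (3, 2), (4, 0), (4, 2)}; count = 6.

For each of the 25 pairs (x, y) ∈ F_5², evaluate f(x, y) mod 5. Record the zeros.
  x = 0: [0↦4, 1↦3, 2↦4, 3↦2, 4↦2]  zeros at y ∈ ∅
  x = 1: [0↦2, 1↦1, 2↦2, 3↦0, 4↦0]  zeros at y ∈ {3, 4}
  x = 2: [0↦4, 1↦3, 2↦4, 3↦2, 4↦2]  zeros at y ∈ ∅
  x = 3: [0↦0, 1↦4, 2↦0, 3↦3, 4↦3]  zeros at y ∈ {0, 2}
  x = 4: [0↦0, 1↦4, 2↦0, 3↦3, 4↦3]  zeros at y ∈ {0, 2}
Collecting zeros: affine points = {(1, 3), (1, 4), (3, 0), (3, 2), (4, 0), (4, 2)}.
Total count |C(F_5)_aff| = 6.


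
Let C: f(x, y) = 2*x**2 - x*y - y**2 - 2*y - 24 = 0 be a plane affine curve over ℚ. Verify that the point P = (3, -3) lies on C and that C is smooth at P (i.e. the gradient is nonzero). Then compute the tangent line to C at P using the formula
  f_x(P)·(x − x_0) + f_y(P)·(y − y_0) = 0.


Tangent line at P: 15*x + y - 42 = 0.

Step 1: f(3, -3) = 0, so P lies on C.
Step 2: partial derivatives
  f_x(x, y) = 4*x - y, f_y(x, y) = -x - 2*y - 2.
  f_x(P) = 15, f_y(P) = 1 (gradient nonzero, so P is smooth).
Step 3: tangent line at P: 15·(x − 3) + 1·(y − -3) = 0.
Expanding: 15*x + y - 42 = 0.


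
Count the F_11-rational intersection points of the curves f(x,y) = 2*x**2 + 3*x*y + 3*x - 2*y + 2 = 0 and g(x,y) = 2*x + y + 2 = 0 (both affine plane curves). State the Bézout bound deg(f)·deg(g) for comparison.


Common zeros: {(6, 8), (8, 4)}; count = 2; Bézout bound = 2.

deg(f) = 2, deg(g) = 1, so Bézout bound = 2.
Scan x ∈ F_11. For each x, list the y ∈ F_11 with f(x, y) ≡ 0 and those with g(x, y) ≡ 0 (mod 11); the common zeros in that column are the intersection.
  x = 0: f ≡ 0 at y ∈ {1}; g ≡ 0 at y ∈ {9}; common: ∅.
  x = 1: f ≡ 0 at y ∈ {4}; g ≡ 0 at y ∈ {7}; common: ∅.
  x = 2: f ≡ 0 at y ∈ {7}; g ≡ 0 at y ∈ {5}; common: ∅.
  x = 3: f ≡ 0 at y ∈ {10}; g ≡ 0 at y ∈ {3}; common: ∅.
  x = 4: f ≡ 0 at y ∈ {2}; g ≡ 0 at y ∈ {1}; common: ∅.
  x = 5: f ≡ 0 at y ∈ {5}; g ≡ 0 at y ∈ {10}; common: ∅.
  x = 6: f ≡ 0 at y ∈ {8}; g ≡ 0 at y ∈ {8}; common: {8}.
  x = 7: f ≡ 0 at y ∈ {0}; g ≡ 0 at y ∈ {6}; common: ∅.
  x = 8: f ≡ 0 at y ∈ {0, 1, 2, 3, 4, 5, 6, 7, 8, 9, 10}; g ≡ 0 at y ∈ {4}; common: {4}.
  x = 9: f ≡ 0 at y ∈ {6}; g ≡ 0 at y ∈ {2}; common: ∅.
  x = 10: f ≡ 0 at y ∈ {9}; g ≡ 0 at y ∈ {0}; common: ∅.
Collecting: common zeros = {(6, 8), (8, 4)}, so the count is 2.
Comparison with the Bézout bound: 2 ≤ 2 = deg(f)·deg(g), as expected for curves with no common component (the bound is attained).
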